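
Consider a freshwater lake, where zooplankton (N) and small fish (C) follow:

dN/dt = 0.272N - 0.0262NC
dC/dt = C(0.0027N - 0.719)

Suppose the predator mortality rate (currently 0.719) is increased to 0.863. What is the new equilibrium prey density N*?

At the interior fixed point, setting dC/dt = 0 with C > 0 fixes N* = (predator death rate)/(NC coefficient) — independent of the other coefficients.
With the change, N* = 0.863/0.0027 = 320; it rises from 266.

N* ≈ 320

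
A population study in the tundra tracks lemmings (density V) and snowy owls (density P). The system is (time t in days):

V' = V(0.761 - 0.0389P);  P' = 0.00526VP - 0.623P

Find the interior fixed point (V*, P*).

V* ≈ 118, P* ≈ 19.6

Set dP/dt = 0 with P > 0: 0.00526V - 0.623 = 0, so V* = 0.623/0.00526 = 118.
Set dV/dt = 0 with V > 0: 0.761 - 0.0389P = 0, so P* = 0.761/0.0389 = 19.6.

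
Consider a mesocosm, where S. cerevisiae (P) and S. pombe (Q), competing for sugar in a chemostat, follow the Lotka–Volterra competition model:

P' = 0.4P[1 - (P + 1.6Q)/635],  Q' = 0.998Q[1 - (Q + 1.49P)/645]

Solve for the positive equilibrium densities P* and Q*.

Setting both brackets to zero gives the nullclines P + 1.6Q = 635 and 1.49P + Q = 645.
Substituting Q = 645 - 1.49P into the first: P(1 - 1.6·1.49) = 635 - 1.6·645.
So P* = -397/-1.38 = 287, and then Q* = 645 - 1.49·287 = 218.

P* ≈ 287, Q* ≈ 218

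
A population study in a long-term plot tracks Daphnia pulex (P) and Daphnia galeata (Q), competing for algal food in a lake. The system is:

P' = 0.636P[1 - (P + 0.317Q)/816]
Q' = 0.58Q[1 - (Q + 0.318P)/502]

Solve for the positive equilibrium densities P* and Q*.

Setting both brackets to zero gives the nullclines P + 0.317Q = 816 and 0.318P + Q = 502.
Substituting Q = 502 - 0.318P into the first: P(1 - 0.317·0.318) = 816 - 0.317·502.
So P* = 657/0.899 = 731, and then Q* = 502 - 0.318·731 = 270.

P* ≈ 731, Q* ≈ 270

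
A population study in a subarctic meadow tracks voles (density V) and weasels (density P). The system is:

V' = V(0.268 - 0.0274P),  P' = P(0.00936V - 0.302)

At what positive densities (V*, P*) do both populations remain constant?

Set dP/dt = 0 with P > 0: 0.00936V - 0.302 = 0, so V* = 0.302/0.00936 = 32.3.
Set dV/dt = 0 with V > 0: 0.268 - 0.0274P = 0, so P* = 0.268/0.0274 = 9.78.

V* ≈ 32.3, P* ≈ 9.78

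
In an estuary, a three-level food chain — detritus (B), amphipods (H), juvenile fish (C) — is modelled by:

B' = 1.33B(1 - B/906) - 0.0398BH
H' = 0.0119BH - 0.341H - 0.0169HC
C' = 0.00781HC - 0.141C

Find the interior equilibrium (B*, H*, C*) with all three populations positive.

From dC/dt = 0: 0.00781H* = 0.141, so H* = 18.1.
From dB/dt = 0: 1.33(1 - B*/906) = 0.0398·18.1, giving B* = 906·(1 - 0.54) = 417.
From dH/dt = 0: 0.0119·417 - 0.341 = 0.0169C*, so C* = 4.62/0.0169 = 273.

B* ≈ 417, H* ≈ 18.1, C* ≈ 273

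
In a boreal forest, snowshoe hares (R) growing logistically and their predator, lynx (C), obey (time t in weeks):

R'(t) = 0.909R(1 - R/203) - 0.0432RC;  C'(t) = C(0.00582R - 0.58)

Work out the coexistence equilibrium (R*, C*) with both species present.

From dC/dt = 0 with C > 0: 0.00582R* = 0.58, so R* = 99.7.
Substitute into dR/dt = 0: 0.909(1 - 99.7/203) = 0.0432C*.
The bracket is 0.509, giving C* = 0.463/0.0432 = 10.7.

R* ≈ 99.7, C* ≈ 10.7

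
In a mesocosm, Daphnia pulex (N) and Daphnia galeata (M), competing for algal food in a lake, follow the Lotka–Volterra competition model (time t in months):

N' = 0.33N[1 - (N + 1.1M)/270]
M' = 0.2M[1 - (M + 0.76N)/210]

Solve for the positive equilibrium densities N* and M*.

Setting both brackets to zero gives the nullclines N + 1.1M = 270 and 0.76N + M = 210.
Substituting M = 210 - 0.76N into the first: N(1 - 1.1·0.76) = 270 - 1.1·210.
So N* = 39/0.164 = 238, and then M* = 210 - 0.76·238 = 29.3.

N* ≈ 238, M* ≈ 29.3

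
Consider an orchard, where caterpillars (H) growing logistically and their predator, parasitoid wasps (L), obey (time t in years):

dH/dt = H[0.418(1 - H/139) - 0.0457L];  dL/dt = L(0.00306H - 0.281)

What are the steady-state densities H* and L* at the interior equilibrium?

From dL/dt = 0 with L > 0: 0.00306H* = 0.281, so H* = 91.8.
Substitute into dH/dt = 0: 0.418(1 - 91.8/139) = 0.0457L*.
The bracket is 0.339, giving L* = 0.142/0.0457 = 3.1.

H* ≈ 91.8, L* ≈ 3.1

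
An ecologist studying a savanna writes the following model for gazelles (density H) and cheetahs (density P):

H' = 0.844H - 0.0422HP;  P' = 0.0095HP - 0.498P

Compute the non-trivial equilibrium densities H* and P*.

H* ≈ 52.4, P* ≈ 20

Set dP/dt = 0 with P > 0: 0.0095H - 0.498 = 0, so H* = 0.498/0.0095 = 52.4.
Set dH/dt = 0 with H > 0: 0.844 - 0.0422P = 0, so P* = 0.844/0.0422 = 20.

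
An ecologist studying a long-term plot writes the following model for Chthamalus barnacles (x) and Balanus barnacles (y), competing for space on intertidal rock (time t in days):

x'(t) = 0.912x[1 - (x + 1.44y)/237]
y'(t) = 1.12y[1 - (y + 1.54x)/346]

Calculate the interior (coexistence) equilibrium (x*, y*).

x* ≈ 215, y* ≈ 15.6

Setting both brackets to zero gives the nullclines x + 1.44y = 237 and 1.54x + y = 346.
Substituting y = 346 - 1.54x into the first: x(1 - 1.44·1.54) = 237 - 1.44·346.
So x* = -261/-1.22 = 215, and then y* = 346 - 1.54·215 = 15.6.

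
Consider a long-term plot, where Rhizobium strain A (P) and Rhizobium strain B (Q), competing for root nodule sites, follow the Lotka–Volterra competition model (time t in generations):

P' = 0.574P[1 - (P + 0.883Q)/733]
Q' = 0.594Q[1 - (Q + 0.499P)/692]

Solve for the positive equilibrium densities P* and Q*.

P* ≈ 218, Q* ≈ 583

Setting both brackets to zero gives the nullclines P + 0.883Q = 733 and 0.499P + Q = 692.
Substituting Q = 692 - 0.499P into the first: P(1 - 0.883·0.499) = 733 - 0.883·692.
So P* = 122/0.559 = 218, and then Q* = 692 - 0.499·218 = 583.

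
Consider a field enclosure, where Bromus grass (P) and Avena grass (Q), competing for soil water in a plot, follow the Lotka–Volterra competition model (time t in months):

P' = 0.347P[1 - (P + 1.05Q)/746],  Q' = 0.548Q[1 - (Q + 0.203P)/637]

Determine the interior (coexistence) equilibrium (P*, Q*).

Setting both brackets to zero gives the nullclines P + 1.05Q = 746 and 0.203P + Q = 637.
Substituting Q = 637 - 0.203P into the first: P(1 - 1.05·0.203) = 746 - 1.05·637.
So P* = 77.1/0.787 = 98, and then Q* = 637 - 0.203·98 = 617.

P* ≈ 98, Q* ≈ 617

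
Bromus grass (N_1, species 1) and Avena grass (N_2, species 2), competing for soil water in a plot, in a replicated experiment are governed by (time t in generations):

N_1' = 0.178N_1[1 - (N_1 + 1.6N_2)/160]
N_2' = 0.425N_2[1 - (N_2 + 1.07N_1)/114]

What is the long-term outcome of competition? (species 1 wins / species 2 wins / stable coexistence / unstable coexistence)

Compare the nullcline intercepts: K1/α12 = 160/1.6 = 100 < K2 = 114; K2/α21 = 114/1.07 = 107 < K1 = 160.
Since both are reversed, neither can invade when rare; the interior point is a saddle.

unstable coexistence (outcome depends on initial conditions)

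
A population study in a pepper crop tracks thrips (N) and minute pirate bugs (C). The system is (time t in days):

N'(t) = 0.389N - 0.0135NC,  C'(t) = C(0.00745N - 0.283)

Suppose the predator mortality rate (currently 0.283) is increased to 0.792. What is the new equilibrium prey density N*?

N* ≈ 106

At the interior fixed point, setting dC/dt = 0 with C > 0 fixes N* = (predator death rate)/(NC coefficient) — independent of the other coefficients.
With the change, N* = 0.792/0.00745 = 106; it rises from 38.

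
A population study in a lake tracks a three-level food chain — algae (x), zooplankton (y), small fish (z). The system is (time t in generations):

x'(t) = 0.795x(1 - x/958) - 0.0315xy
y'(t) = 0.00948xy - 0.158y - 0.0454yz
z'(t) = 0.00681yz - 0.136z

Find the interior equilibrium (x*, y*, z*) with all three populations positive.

From dz/dt = 0: 0.00681y* = 0.136, so y* = 20.
From dx/dt = 0: 0.795(1 - x*/958) = 0.0315·20, giving x* = 958·(1 - 0.791) = 200.
From dy/dt = 0: 0.00948·200 - 0.158 = 0.0454z*, so z* = 1.74/0.0454 = 38.3.

x* ≈ 200, y* ≈ 20, z* ≈ 38.3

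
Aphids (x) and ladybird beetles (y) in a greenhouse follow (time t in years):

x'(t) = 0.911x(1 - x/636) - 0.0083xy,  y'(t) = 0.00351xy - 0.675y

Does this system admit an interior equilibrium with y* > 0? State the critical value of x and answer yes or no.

Threshold x = 192; K > 192, so yes, the predator persists.

The predator equation gives dy/dt > 0 only when x > 0.675/0.00351 = 192.
Without the predator, x → K = 636. Since 636 > 192, the predator can invade and persist.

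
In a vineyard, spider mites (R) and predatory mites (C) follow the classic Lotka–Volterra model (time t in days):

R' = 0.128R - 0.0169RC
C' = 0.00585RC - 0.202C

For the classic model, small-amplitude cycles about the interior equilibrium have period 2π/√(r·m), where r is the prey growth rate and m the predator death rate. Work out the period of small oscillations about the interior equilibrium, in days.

Here r = 0.128 and m = 0.202, so r·m = 0.0259.
ω = √0.0259 = 0.161 per day, hence T = 2π/ω ≈ 39.1 days.

T ≈ 39.1 days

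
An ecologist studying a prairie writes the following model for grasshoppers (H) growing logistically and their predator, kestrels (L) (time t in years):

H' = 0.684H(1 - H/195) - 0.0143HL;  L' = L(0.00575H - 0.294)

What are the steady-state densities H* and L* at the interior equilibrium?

H* ≈ 51.1, L* ≈ 35.3

From dL/dt = 0 with L > 0: 0.00575H* = 0.294, so H* = 51.1.
Substitute into dH/dt = 0: 0.684(1 - 51.1/195) = 0.0143L*.
The bracket is 0.738, giving L* = 0.505/0.0143 = 35.3.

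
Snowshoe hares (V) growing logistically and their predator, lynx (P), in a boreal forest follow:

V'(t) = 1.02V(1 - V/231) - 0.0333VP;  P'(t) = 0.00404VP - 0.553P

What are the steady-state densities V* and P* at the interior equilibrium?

V* ≈ 137, P* ≈ 12.5

From dP/dt = 0 with P > 0: 0.00404V* = 0.553, so V* = 137.
Substitute into dV/dt = 0: 1.02(1 - 137/231) = 0.0333P*.
The bracket is 0.407, giving P* = 0.416/0.0333 = 12.5.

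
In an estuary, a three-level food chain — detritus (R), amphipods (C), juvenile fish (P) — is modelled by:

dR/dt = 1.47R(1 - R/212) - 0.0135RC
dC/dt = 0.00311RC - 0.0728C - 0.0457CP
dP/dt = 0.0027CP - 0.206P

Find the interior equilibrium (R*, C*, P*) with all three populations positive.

R* ≈ 63.5, C* ≈ 76.3, P* ≈ 2.73

From dP/dt = 0: 0.0027C* = 0.206, so C* = 76.3.
From dR/dt = 0: 1.47(1 - R*/212) = 0.0135·76.3, giving R* = 212·(1 - 0.701) = 63.5.
From dC/dt = 0: 0.00311·63.5 - 0.0728 = 0.0457P*, so P* = 0.125/0.0457 = 2.73.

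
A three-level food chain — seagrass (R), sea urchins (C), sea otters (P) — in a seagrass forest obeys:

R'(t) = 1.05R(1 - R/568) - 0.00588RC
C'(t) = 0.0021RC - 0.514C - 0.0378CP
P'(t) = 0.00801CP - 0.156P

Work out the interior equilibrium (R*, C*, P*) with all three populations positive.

From dP/dt = 0: 0.00801C* = 0.156, so C* = 19.5.
From dR/dt = 0: 1.05(1 - R*/568) = 0.00588·19.5, giving R* = 568·(1 - 0.109) = 506.
From dC/dt = 0: 0.0021·506 - 0.514 = 0.0378P*, so P* = 0.549/0.0378 = 14.5.

R* ≈ 506, C* ≈ 19.5, P* ≈ 14.5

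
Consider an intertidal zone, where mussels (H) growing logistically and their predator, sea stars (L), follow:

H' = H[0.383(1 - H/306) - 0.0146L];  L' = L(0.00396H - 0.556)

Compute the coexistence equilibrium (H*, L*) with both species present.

From dL/dt = 0 with L > 0: 0.00396H* = 0.556, so H* = 140.
Substitute into dH/dt = 0: 0.383(1 - 140/306) = 0.0146L*.
The bracket is 0.541, giving L* = 0.207/0.0146 = 14.2.

H* ≈ 140, L* ≈ 14.2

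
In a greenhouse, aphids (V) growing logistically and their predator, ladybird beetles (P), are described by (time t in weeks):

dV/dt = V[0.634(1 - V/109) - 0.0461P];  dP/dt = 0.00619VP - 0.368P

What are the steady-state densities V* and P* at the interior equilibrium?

From dP/dt = 0 with P > 0: 0.00619V* = 0.368, so V* = 59.5.
Substitute into dV/dt = 0: 0.634(1 - 59.5/109) = 0.0461P*.
The bracket is 0.455, giving P* = 0.288/0.0461 = 6.25.

V* ≈ 59.5, P* ≈ 6.25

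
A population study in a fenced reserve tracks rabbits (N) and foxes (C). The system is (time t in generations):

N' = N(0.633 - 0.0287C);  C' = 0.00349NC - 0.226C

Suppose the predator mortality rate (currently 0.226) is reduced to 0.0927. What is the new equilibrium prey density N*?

At the interior fixed point, setting dC/dt = 0 with C > 0 fixes N* = (predator death rate)/(NC coefficient) — independent of the other coefficients.
With the change, N* = 0.0927/0.00349 = 26.6; it falls from 64.8.

N* ≈ 26.6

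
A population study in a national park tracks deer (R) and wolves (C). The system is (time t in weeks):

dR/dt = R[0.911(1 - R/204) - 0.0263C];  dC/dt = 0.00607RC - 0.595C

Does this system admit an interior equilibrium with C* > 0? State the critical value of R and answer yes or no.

The predator equation gives dC/dt > 0 only when R > 0.595/0.00607 = 98.
Without the predator, R → K = 204. Since 204 > 98, the predator can invade and persist.

Threshold R = 98; K > 98, so yes, the predator persists.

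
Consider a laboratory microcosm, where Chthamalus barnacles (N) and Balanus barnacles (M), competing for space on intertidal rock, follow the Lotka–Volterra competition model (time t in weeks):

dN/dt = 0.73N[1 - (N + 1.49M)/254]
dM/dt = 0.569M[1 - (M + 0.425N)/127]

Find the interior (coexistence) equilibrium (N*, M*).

Setting both brackets to zero gives the nullclines N + 1.49M = 254 and 0.425N + M = 127.
Substituting M = 127 - 0.425N into the first: N(1 - 1.49·0.425) = 254 - 1.49·127.
So N* = 64.8/0.367 = 177, and then M* = 127 - 0.425·177 = 51.9.

N* ≈ 177, M* ≈ 51.9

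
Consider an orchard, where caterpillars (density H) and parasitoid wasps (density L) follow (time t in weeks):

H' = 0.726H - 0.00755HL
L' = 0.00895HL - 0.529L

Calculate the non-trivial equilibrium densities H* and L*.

Set dL/dt = 0 with L > 0: 0.00895H - 0.529 = 0, so H* = 0.529/0.00895 = 59.1.
Set dH/dt = 0 with H > 0: 0.726 - 0.00755L = 0, so L* = 0.726/0.00755 = 96.2.

H* ≈ 59.1, L* ≈ 96.2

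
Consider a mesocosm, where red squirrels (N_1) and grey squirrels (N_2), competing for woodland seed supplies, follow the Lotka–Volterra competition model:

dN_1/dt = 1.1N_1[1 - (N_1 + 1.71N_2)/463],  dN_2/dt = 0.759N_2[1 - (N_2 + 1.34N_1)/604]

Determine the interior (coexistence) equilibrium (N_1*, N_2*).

N_1* ≈ 441, N_2* ≈ 12.7

Setting both brackets to zero gives the nullclines N_1 + 1.71N_2 = 463 and 1.34N_1 + N_2 = 604.
Substituting N_2 = 604 - 1.34N_1 into the first: N_1(1 - 1.71·1.34) = 463 - 1.71·604.
So N_1* = -570/-1.29 = 441, and then N_2* = 604 - 1.34·441 = 12.7.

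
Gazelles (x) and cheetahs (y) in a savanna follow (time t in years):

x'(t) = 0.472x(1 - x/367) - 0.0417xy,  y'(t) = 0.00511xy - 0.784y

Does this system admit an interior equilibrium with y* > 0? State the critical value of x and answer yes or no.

Threshold x = 153; K > 153, so yes, the predator persists.

The predator equation gives dy/dt > 0 only when x > 0.784/0.00511 = 153.
Without the predator, x → K = 367. Since 367 > 153, the predator can invade and persist.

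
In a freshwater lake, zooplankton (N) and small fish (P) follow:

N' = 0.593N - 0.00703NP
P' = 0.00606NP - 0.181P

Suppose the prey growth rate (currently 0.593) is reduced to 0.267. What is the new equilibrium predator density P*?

At the interior fixed point, setting dN/dt = 0 with N > 0 fixes P* = (prey growth rate)/(NP coefficient) — independent of the other coefficients.
With the change, P* = 0.267/0.00703 = 38; it falls from 84.4.

P* ≈ 38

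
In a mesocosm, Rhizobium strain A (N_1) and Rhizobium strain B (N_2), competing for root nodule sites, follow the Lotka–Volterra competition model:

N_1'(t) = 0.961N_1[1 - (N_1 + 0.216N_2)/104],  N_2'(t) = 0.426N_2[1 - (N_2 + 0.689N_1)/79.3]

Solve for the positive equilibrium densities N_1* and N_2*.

N_1* ≈ 102, N_2* ≈ 8.98

Setting both brackets to zero gives the nullclines N_1 + 0.216N_2 = 104 and 0.689N_1 + N_2 = 79.3.
Substituting N_2 = 79.3 - 0.689N_1 into the first: N_1(1 - 0.216·0.689) = 104 - 0.216·79.3.
So N_1* = 86.9/0.851 = 102, and then N_2* = 79.3 - 0.689·102 = 8.98.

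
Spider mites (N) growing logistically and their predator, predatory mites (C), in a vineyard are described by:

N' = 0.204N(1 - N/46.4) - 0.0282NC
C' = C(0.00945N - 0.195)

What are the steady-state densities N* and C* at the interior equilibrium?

From dC/dt = 0 with C > 0: 0.00945N* = 0.195, so N* = 20.6.
Substitute into dN/dt = 0: 0.204(1 - 20.6/46.4) = 0.0282C*.
The bracket is 0.555, giving C* = 0.113/0.0282 = 4.02.

N* ≈ 20.6, C* ≈ 4.02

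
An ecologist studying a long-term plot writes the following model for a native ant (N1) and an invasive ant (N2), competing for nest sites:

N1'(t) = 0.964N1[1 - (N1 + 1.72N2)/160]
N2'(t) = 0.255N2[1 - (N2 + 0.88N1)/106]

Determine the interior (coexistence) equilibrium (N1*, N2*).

N1* ≈ 43.5, N2* ≈ 67.8

Setting both brackets to zero gives the nullclines N1 + 1.72N2 = 160 and 0.88N1 + N2 = 106.
Substituting N2 = 106 - 0.88N1 into the first: N1(1 - 1.72·0.88) = 160 - 1.72·106.
So N1* = -22.3/-0.514 = 43.5, and then N2* = 106 - 0.88·43.5 = 67.8.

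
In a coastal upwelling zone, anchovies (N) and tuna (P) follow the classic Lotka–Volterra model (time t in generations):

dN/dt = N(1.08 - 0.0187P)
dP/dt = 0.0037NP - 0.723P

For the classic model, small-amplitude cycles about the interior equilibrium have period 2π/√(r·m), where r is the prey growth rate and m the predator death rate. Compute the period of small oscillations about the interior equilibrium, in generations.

T ≈ 7.11 generations

Here r = 1.08 and m = 0.723, so r·m = 0.781.
ω = √0.781 = 0.884 per generation, hence T = 2π/ω ≈ 7.11 generations.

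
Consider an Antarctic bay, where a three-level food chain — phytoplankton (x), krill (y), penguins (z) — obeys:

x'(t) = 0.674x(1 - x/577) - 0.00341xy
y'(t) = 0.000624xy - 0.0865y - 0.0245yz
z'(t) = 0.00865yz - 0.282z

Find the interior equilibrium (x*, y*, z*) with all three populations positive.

From dz/dt = 0: 0.00865y* = 0.282, so y* = 32.6.
From dx/dt = 0: 0.674(1 - x*/577) = 0.00341·32.6, giving x* = 577·(1 - 0.165) = 482.
From dy/dt = 0: 0.000624·482 - 0.0865 = 0.0245z*, so z* = 0.214/0.0245 = 8.74.

x* ≈ 482, y* ≈ 32.6, z* ≈ 8.74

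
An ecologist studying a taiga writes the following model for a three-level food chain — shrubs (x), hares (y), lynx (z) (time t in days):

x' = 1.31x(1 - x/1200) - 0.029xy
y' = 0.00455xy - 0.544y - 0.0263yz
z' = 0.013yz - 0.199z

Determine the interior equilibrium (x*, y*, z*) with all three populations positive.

x* ≈ 793, y* ≈ 15.3, z* ≈ 117

From dz/dt = 0: 0.013y* = 0.199, so y* = 15.3.
From dx/dt = 0: 1.31(1 - x*/1200) = 0.029·15.3, giving x* = 1200·(1 - 0.339) = 793.
From dy/dt = 0: 0.00455·793 - 0.544 = 0.0263z*, so z* = 3.07/0.0263 = 117.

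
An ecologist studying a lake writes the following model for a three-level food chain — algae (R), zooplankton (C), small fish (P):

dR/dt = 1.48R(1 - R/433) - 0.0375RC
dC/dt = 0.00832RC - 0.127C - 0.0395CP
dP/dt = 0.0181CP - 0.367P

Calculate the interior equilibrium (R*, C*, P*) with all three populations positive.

From dP/dt = 0: 0.0181C* = 0.367, so C* = 20.3.
From dR/dt = 0: 1.48(1 - R*/433) = 0.0375·20.3, giving R* = 433·(1 - 0.514) = 211.
From dC/dt = 0: 0.00832·211 - 0.127 = 0.0395P*, so P* = 1.62/0.0395 = 41.1.

R* ≈ 211, C* ≈ 20.3, P* ≈ 41.1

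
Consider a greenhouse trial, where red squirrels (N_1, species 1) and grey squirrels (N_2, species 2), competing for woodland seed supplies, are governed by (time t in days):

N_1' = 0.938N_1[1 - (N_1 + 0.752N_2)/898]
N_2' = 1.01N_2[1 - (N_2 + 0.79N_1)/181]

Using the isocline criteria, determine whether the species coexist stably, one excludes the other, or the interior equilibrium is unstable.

Compare the nullcline intercepts: K1/α12 = 898/0.752 = 1190 > K2 = 181; K2/α21 = 181/0.79 = 229 < K1 = 898.
Since the inequalities point opposite ways, species 1 can invade but species 2 cannot.

species 1 excludes species 2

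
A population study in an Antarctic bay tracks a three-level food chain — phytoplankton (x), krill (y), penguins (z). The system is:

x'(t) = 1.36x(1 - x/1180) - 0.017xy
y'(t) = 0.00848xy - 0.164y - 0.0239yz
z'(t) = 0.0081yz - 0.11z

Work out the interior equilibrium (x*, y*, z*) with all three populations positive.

x* ≈ 980, y* ≈ 13.6, z* ≈ 341

From dz/dt = 0: 0.0081y* = 0.11, so y* = 13.6.
From dx/dt = 0: 1.36(1 - x*/1180) = 0.017·13.6, giving x* = 1180·(1 - 0.17) = 980.
From dy/dt = 0: 0.00848·980 - 0.164 = 0.0239z*, so z* = 8.14/0.0239 = 341.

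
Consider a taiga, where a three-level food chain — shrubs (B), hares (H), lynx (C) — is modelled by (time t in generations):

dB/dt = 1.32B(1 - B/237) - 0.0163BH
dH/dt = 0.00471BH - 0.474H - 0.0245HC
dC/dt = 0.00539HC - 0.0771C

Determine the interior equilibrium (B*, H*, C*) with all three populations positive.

From dC/dt = 0: 0.00539H* = 0.0771, so H* = 14.3.
From dB/dt = 0: 1.32(1 - B*/237) = 0.0163·14.3, giving B* = 237·(1 - 0.177) = 195.
From dH/dt = 0: 0.00471·195 - 0.474 = 0.0245C*, so C* = 0.445/0.0245 = 18.2.

B* ≈ 195, H* ≈ 14.3, C* ≈ 18.2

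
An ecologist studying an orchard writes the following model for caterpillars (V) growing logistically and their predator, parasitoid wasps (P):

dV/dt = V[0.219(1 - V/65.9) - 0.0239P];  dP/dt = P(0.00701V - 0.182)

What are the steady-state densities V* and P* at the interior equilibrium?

From dP/dt = 0 with P > 0: 0.00701V* = 0.182, so V* = 26.
Substitute into dV/dt = 0: 0.219(1 - 26/65.9) = 0.0239P*.
The bracket is 0.606, giving P* = 0.133/0.0239 = 5.55.

V* ≈ 26, P* ≈ 5.55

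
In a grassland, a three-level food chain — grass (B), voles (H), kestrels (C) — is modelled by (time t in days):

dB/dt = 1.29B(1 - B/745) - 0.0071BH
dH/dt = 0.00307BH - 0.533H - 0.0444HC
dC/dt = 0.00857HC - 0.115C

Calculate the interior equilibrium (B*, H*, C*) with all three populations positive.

From dC/dt = 0: 0.00857H* = 0.115, so H* = 13.4.
From dB/dt = 0: 1.29(1 - B*/745) = 0.0071·13.4, giving B* = 745·(1 - 0.0739) = 690.
From dH/dt = 0: 0.00307·690 - 0.533 = 0.0444C*, so C* = 1.59/0.0444 = 35.7.

B* ≈ 690, H* ≈ 13.4, C* ≈ 35.7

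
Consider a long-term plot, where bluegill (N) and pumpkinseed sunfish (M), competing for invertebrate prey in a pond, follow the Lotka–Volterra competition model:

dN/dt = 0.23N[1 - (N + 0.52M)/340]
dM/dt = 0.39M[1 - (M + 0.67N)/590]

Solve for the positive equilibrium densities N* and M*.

N* ≈ 51, M* ≈ 556

Setting both brackets to zero gives the nullclines N + 0.52M = 340 and 0.67N + M = 590.
Substituting M = 590 - 0.67N into the first: N(1 - 0.52·0.67) = 340 - 0.52·590.
So N* = 33.2/0.652 = 51, and then M* = 590 - 0.67·51 = 556.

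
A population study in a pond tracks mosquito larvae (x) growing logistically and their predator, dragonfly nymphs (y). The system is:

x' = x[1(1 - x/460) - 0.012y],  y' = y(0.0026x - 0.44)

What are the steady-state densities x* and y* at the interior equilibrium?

x* ≈ 169, y* ≈ 52.7

From dy/dt = 0 with y > 0: 0.0026x* = 0.44, so x* = 169.
Substitute into dx/dt = 0: 1(1 - 169/460) = 0.012y*.
The bracket is 0.632, giving y* = 0.632/0.012 = 52.7.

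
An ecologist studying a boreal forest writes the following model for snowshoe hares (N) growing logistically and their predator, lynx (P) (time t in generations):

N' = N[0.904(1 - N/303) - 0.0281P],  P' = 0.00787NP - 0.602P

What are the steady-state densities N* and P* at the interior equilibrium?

From dP/dt = 0 with P > 0: 0.00787N* = 0.602, so N* = 76.5.
Substitute into dN/dt = 0: 0.904(1 - 76.5/303) = 0.0281P*.
The bracket is 0.748, giving P* = 0.676/0.0281 = 24.

N* ≈ 76.5, P* ≈ 24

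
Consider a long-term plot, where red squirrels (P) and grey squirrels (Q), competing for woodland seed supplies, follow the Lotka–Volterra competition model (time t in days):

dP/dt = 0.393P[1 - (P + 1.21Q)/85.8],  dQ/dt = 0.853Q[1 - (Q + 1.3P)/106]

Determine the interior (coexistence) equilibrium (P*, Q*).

Setting both brackets to zero gives the nullclines P + 1.21Q = 85.8 and 1.3P + Q = 106.
Substituting Q = 106 - 1.3P into the first: P(1 - 1.21·1.3) = 85.8 - 1.21·106.
So P* = -42.5/-0.573 = 74.1, and then Q* = 106 - 1.3·74.1 = 9.67.

P* ≈ 74.1, Q* ≈ 9.67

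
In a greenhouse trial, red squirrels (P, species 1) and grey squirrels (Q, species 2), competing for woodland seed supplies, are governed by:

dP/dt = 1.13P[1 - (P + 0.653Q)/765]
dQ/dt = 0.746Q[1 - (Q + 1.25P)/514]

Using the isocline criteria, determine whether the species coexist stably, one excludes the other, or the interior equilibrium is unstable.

Compare the nullcline intercepts: K1/α12 = 765/0.653 = 1170 > K2 = 514; K2/α21 = 514/1.25 = 411 < K1 = 765.
Since the inequalities point opposite ways, species 1 can invade but species 2 cannot.

species 1 excludes species 2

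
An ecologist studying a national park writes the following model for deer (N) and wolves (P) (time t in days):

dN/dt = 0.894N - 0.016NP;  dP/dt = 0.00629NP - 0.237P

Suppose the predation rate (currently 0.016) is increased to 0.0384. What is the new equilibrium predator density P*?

At the interior fixed point, setting dN/dt = 0 with N > 0 fixes P* = (prey growth rate)/(NP coefficient) — independent of the other coefficients.
With the change, P* = 0.894/0.0384 = 23.3; it falls from 55.9.

P* ≈ 23.3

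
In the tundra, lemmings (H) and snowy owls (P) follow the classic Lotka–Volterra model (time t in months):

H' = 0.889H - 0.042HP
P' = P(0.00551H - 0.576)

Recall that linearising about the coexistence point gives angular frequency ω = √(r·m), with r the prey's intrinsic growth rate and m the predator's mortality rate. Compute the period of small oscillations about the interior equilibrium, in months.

Here r = 0.889 and m = 0.576, so r·m = 0.512.
ω = √0.512 = 0.716 per month, hence T = 2π/ω ≈ 8.78 months.

T ≈ 8.78 months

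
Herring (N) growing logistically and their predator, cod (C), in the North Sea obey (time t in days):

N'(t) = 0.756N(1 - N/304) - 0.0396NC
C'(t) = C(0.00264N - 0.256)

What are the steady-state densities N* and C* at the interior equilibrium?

N* ≈ 97, C* ≈ 13

From dC/dt = 0 with C > 0: 0.00264N* = 0.256, so N* = 97.
Substitute into dN/dt = 0: 0.756(1 - 97/304) = 0.0396C*.
The bracket is 0.681, giving C* = 0.515/0.0396 = 13.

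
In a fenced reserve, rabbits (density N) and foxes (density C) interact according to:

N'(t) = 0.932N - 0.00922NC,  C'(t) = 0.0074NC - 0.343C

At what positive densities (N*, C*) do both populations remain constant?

Set dC/dt = 0 with C > 0: 0.0074N - 0.343 = 0, so N* = 0.343/0.0074 = 46.4.
Set dN/dt = 0 with N > 0: 0.932 - 0.00922C = 0, so C* = 0.932/0.00922 = 101.

N* ≈ 46.4, C* ≈ 101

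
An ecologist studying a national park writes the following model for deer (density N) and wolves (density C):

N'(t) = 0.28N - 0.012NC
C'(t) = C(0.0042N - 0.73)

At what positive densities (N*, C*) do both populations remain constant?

Set dC/dt = 0 with C > 0: 0.0042N - 0.73 = 0, so N* = 0.73/0.0042 = 174.
Set dN/dt = 0 with N > 0: 0.28 - 0.012C = 0, so C* = 0.28/0.012 = 23.3.

N* ≈ 174, C* ≈ 23.3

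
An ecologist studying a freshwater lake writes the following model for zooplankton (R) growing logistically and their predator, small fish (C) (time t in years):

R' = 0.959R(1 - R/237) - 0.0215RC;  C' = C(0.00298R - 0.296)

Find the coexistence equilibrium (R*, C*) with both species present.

R* ≈ 99.3, C* ≈ 25.9

From dC/dt = 0 with C > 0: 0.00298R* = 0.296, so R* = 99.3.
Substitute into dR/dt = 0: 0.959(1 - 99.3/237) = 0.0215C*.
The bracket is 0.581, giving C* = 0.557/0.0215 = 25.9.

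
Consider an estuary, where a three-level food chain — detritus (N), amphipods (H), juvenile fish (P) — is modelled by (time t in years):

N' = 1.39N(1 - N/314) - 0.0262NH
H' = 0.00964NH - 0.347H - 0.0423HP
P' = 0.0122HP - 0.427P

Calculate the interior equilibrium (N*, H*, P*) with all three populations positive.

From dP/dt = 0: 0.0122H* = 0.427, so H* = 35.
From dN/dt = 0: 1.39(1 - N*/314) = 0.0262·35, giving N* = 314·(1 - 0.66) = 107.
From dH/dt = 0: 0.00964·107 - 0.347 = 0.0423P*, so P* = 0.683/0.0423 = 16.1.

N* ≈ 107, H* ≈ 35, P* ≈ 16.1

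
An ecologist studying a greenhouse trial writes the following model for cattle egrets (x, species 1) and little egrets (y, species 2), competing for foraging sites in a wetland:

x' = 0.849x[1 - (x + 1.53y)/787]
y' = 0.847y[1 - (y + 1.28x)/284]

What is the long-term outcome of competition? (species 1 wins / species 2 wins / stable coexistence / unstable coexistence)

Compare the nullcline intercepts: K1/α12 = 787/1.53 = 514 > K2 = 284; K2/α21 = 284/1.28 = 222 < K1 = 787.
Since the inequalities point opposite ways, species 1 can invade but species 2 cannot.

species 1 excludes species 2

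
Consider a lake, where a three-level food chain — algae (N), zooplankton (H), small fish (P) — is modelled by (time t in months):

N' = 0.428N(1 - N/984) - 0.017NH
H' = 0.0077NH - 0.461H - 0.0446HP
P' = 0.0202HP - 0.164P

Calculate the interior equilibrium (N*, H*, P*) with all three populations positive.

N* ≈ 667, H* ≈ 8.12, P* ≈ 105

From dP/dt = 0: 0.0202H* = 0.164, so H* = 8.12.
From dN/dt = 0: 0.428(1 - N*/984) = 0.017·8.12, giving N* = 984·(1 - 0.322) = 667.
From dH/dt = 0: 0.0077·667 - 0.461 = 0.0446P*, so P* = 4.67/0.0446 = 105.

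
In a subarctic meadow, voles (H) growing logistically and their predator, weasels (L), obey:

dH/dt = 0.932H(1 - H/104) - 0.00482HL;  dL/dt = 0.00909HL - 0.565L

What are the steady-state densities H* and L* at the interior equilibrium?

H* ≈ 62.2, L* ≈ 77.8

From dL/dt = 0 with L > 0: 0.00909H* = 0.565, so H* = 62.2.
Substitute into dH/dt = 0: 0.932(1 - 62.2/104) = 0.00482L*.
The bracket is 0.402, giving L* = 0.375/0.00482 = 77.8.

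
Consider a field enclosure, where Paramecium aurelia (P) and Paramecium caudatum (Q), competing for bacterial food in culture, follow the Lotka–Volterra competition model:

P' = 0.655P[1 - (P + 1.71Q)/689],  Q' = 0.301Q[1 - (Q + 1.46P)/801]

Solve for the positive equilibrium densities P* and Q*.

Setting both brackets to zero gives the nullclines P + 1.71Q = 689 and 1.46P + Q = 801.
Substituting Q = 801 - 1.46P into the first: P(1 - 1.71·1.46) = 689 - 1.71·801.
So P* = -681/-1.5 = 455, and then Q* = 801 - 1.46·455 = 137.

P* ≈ 455, Q* ≈ 137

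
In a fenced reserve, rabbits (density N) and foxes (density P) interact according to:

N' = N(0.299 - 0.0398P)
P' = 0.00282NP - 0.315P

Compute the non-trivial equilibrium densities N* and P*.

N* ≈ 112, P* ≈ 7.51

Set dP/dt = 0 with P > 0: 0.00282N - 0.315 = 0, so N* = 0.315/0.00282 = 112.
Set dN/dt = 0 with N > 0: 0.299 - 0.0398P = 0, so P* = 0.299/0.0398 = 7.51.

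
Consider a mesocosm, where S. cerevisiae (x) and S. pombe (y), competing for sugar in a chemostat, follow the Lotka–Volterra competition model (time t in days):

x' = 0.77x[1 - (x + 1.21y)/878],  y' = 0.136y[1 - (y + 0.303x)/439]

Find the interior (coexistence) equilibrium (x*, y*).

Setting both brackets to zero gives the nullclines x + 1.21y = 878 and 0.303x + y = 439.
Substituting y = 439 - 0.303x into the first: x(1 - 1.21·0.303) = 878 - 1.21·439.
So x* = 347/0.633 = 548, and then y* = 439 - 0.303·548 = 273.

x* ≈ 548, y* ≈ 273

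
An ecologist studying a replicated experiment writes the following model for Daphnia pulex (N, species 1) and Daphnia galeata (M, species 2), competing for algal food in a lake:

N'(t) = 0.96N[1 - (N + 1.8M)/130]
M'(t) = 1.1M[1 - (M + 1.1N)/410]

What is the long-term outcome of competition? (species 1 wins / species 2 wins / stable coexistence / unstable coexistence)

Compare the nullcline intercepts: K1/α12 = 130/1.8 = 72.2 < K2 = 410; K2/α21 = 410/1.1 = 373 > K1 = 130.
Since the inequalities point opposite ways, species 2 can invade but species 1 cannot.

species 2 excludes species 1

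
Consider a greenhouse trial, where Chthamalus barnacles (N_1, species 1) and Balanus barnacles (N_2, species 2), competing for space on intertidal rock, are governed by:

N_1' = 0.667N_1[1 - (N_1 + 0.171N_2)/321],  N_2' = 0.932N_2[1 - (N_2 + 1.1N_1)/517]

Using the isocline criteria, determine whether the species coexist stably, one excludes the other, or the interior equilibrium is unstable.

stable coexistence

Compare the nullcline intercepts: K1/α12 = 321/0.171 = 1880 > K2 = 517; K2/α21 = 517/1.1 = 470 > K1 = 321.
Since both inequalities hold, each species can invade when rare, so the interior equilibrium is stable.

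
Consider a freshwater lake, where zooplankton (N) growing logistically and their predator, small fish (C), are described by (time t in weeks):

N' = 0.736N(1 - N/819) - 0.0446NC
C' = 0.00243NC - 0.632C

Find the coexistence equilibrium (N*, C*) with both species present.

From dC/dt = 0 with C > 0: 0.00243N* = 0.632, so N* = 260.
Substitute into dN/dt = 0: 0.736(1 - 260/819) = 0.0446C*.
The bracket is 0.682, giving C* = 0.502/0.0446 = 11.3.

N* ≈ 260, C* ≈ 11.3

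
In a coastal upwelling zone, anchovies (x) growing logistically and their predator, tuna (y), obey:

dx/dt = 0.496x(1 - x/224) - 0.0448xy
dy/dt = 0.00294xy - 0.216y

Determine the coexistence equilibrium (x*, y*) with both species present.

From dy/dt = 0 with y > 0: 0.00294x* = 0.216, so x* = 73.5.
Substitute into dx/dt = 0: 0.496(1 - 73.5/224) = 0.0448y*.
The bracket is 0.672, giving y* = 0.333/0.0448 = 7.44.

x* ≈ 73.5, y* ≈ 7.44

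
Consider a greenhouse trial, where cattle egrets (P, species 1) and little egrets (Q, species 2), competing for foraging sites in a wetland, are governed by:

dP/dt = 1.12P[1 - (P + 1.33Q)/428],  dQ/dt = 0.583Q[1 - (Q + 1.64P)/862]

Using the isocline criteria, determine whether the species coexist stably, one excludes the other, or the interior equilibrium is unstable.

species 2 excludes species 1

Compare the nullcline intercepts: K1/α12 = 428/1.33 = 322 < K2 = 862; K2/α21 = 862/1.64 = 526 > K1 = 428.
Since the inequalities point opposite ways, species 2 can invade but species 1 cannot.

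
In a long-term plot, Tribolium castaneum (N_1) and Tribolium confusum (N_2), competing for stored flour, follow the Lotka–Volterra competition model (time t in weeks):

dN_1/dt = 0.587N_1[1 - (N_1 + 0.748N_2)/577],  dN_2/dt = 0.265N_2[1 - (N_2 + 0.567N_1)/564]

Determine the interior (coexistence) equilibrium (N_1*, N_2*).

Setting both brackets to zero gives the nullclines N_1 + 0.748N_2 = 577 and 0.567N_1 + N_2 = 564.
Substituting N_2 = 564 - 0.567N_1 into the first: N_1(1 - 0.748·0.567) = 577 - 0.748·564.
So N_1* = 155/0.576 = 269, and then N_2* = 564 - 0.567·269 = 411.

N_1* ≈ 269, N_2* ≈ 411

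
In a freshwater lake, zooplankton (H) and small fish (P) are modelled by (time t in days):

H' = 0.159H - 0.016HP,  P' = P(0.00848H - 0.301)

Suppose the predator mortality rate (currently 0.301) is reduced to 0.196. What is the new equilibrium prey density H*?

At the interior fixed point, setting dP/dt = 0 with P > 0 fixes H* = (predator death rate)/(HP coefficient) — independent of the other coefficients.
With the change, H* = 0.196/0.00848 = 23.1; it falls from 35.5.

H* ≈ 23.1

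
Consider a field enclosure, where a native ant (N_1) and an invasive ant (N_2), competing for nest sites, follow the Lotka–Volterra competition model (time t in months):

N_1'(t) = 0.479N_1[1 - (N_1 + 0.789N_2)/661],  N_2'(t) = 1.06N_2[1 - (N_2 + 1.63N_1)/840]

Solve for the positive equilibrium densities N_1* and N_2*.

N_1* ≈ 6.15, N_2* ≈ 830

Setting both brackets to zero gives the nullclines N_1 + 0.789N_2 = 661 and 1.63N_1 + N_2 = 840.
Substituting N_2 = 840 - 1.63N_1 into the first: N_1(1 - 0.789·1.63) = 661 - 0.789·840.
So N_1* = -1.76/-0.286 = 6.15, and then N_2* = 840 - 1.63·6.15 = 830.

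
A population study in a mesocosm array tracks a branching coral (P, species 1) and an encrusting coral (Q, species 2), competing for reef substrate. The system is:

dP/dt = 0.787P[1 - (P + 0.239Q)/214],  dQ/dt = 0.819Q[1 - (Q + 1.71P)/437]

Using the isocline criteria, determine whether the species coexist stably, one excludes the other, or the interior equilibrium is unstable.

Compare the nullcline intercepts: K1/α12 = 214/0.239 = 895 > K2 = 437; K2/α21 = 437/1.71 = 256 > K1 = 214.
Since both inequalities hold, each species can invade when rare, so the interior equilibrium is stable.

stable coexistence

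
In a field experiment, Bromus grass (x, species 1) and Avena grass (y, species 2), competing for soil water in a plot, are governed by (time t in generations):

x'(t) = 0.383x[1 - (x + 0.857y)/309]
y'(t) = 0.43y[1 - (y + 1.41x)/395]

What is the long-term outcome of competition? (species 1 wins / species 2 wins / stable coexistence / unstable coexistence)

Compare the nullcline intercepts: K1/α12 = 309/0.857 = 361 < K2 = 395; K2/α21 = 395/1.41 = 280 < K1 = 309.
Since both are reversed, neither can invade when rare; the interior point is a saddle.

unstable coexistence (outcome depends on initial conditions)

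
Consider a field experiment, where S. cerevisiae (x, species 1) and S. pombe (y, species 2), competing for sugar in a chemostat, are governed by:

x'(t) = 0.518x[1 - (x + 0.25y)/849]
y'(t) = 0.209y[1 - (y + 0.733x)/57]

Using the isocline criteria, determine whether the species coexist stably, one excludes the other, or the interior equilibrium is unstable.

species 1 excludes species 2

Compare the nullcline intercepts: K1/α12 = 849/0.25 = 3400 > K2 = 57; K2/α21 = 57/0.733 = 77.8 < K1 = 849.
Since the inequalities point opposite ways, species 1 can invade but species 2 cannot.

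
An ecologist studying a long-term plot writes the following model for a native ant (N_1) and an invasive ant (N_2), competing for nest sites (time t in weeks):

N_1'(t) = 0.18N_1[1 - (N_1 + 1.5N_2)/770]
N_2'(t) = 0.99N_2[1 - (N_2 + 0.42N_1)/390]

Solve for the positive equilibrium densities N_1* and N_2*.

N_1* ≈ 500, N_2* ≈ 180

Setting both brackets to zero gives the nullclines N_1 + 1.5N_2 = 770 and 0.42N_1 + N_2 = 390.
Substituting N_2 = 390 - 0.42N_1 into the first: N_1(1 - 1.5·0.42) = 770 - 1.5·390.
So N_1* = 185/0.37 = 500, and then N_2* = 390 - 0.42·500 = 180.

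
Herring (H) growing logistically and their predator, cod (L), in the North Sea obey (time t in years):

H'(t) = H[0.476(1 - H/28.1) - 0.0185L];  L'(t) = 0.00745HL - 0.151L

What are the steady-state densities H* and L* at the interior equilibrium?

From dL/dt = 0 with L > 0: 0.00745H* = 0.151, so H* = 20.3.
Substitute into dH/dt = 0: 0.476(1 - 20.3/28.1) = 0.0185L*.
The bracket is 0.279, giving L* = 0.133/0.0185 = 7.17.

H* ≈ 20.3, L* ≈ 7.17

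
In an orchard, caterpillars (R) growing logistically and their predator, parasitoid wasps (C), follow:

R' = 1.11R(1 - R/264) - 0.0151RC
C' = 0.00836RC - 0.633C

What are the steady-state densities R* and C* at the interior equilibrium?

From dC/dt = 0 with C > 0: 0.00836R* = 0.633, so R* = 75.7.
Substitute into dR/dt = 0: 1.11(1 - 75.7/264) = 0.0151C*.
The bracket is 0.713, giving C* = 0.792/0.0151 = 52.4.

R* ≈ 75.7, C* ≈ 52.4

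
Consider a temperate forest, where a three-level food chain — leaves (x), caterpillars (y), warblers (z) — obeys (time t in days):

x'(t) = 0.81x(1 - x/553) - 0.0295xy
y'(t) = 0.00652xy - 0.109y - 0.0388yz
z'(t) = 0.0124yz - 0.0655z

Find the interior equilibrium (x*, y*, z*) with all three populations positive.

x* ≈ 447, y* ≈ 5.28, z* ≈ 72.2

From dz/dt = 0: 0.0124y* = 0.0655, so y* = 5.28.
From dx/dt = 0: 0.81(1 - x*/553) = 0.0295·5.28, giving x* = 553·(1 - 0.192) = 447.
From dy/dt = 0: 0.00652·447 - 0.109 = 0.0388z*, so z* = 2.8/0.0388 = 72.2.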